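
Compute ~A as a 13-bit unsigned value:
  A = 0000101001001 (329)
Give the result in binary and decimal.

Flip each bit (0->1, 1->0):
  0000101001001
  1111010110110

Answer: 1111010110110 (7862)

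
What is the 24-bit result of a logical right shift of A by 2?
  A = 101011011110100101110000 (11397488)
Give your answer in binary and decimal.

Logical shift right by 2: drop the bottom 2 bit(s), prepend 2 zero(s) on the left.
  101011011110100101110000  ->  keep [1010110111101001011100], discard [00], prepend 00
= 001010110111101001011100

Answer: 001010110111101001011100 (2849372)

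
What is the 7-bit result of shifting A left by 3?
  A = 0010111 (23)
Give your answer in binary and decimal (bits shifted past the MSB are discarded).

Shift left by 3: drop the top 3 bit(s), append 3 zero(s) on the right.
  0010111  ->  discard [001], keep [0111], append 000
= 0111000

Answer: 0111000 (56)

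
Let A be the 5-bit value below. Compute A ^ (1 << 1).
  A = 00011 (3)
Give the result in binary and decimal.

Mask = 1 << 1 = 00010
Bit 1 of A is 1; XOR with the mask flips it to 0.
  00011
^ 00010
-------
  00001

Answer: 00001 (1)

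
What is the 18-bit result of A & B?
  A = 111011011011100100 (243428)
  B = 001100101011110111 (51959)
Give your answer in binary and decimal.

Apply & to each column (1 only where both bits are 1):
  111011011011100100
& 001100101011110111
--------------------
  001000001011100100

Answer: 001000001011100100 (33508)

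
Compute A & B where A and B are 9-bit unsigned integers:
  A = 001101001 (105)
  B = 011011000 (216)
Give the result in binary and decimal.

Apply & to each column (1 only where both bits are 1):
  001101001
& 011011000
-----------
  001001000

Answer: 001001000 (72)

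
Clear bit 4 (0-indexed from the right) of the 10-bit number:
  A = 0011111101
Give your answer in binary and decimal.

Mask = ~(1 << 4) = 1111101111
Bit 4 of A is 1, so AND-ing with the mask clears it to 0.
  0011111101
& 1111101111
------------
  0011101101

Answer: 0011101101 (237)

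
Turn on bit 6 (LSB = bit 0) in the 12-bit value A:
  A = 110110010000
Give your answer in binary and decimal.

Mask = 1 << 6 = 000001000000
Bit 6 of A is 0, so OR-ing with the mask flips it to 1.
  110110010000
| 000001000000
--------------
  110111010000

Answer: 110111010000 (3536)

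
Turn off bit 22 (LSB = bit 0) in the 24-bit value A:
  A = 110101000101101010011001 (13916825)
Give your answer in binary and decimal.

Mask = ~(1 << 22) = 101111111111111111111111
Bit 22 of A is 1, so AND-ing with the mask clears it to 0.
  110101000101101010011001
& 101111111111111111111111
--------------------------
  100101000101101010011001

Answer: 100101000101101010011001 (9722521)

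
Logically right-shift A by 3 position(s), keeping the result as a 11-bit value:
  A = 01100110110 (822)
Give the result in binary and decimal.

Logical shift right by 3: drop the bottom 3 bit(s), prepend 3 zero(s) on the left.
  01100110110  ->  keep [01100110], discard [110], prepend 000
= 00001100110

Answer: 00001100110 (102)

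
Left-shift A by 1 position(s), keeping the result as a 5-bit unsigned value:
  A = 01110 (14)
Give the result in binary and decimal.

Shift left by 1: drop the top 1 bit(s), append 1 zero(s) on the right.
  01110  ->  discard [0], keep [1110], append 0
= 11100

Answer: 11100 (28)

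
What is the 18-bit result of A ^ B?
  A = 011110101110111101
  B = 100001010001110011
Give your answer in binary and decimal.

Apply ^ to each column (1 where bits differ):
  011110101110111101
^ 100001010001110011
--------------------
  111111111111001110

Answer: 111111111111001110 (262094)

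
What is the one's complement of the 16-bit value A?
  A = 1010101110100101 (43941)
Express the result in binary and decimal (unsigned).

Flip each bit (0->1, 1->0):
  1010101110100101
  0101010001011010

Answer: 0101010001011010 (21594)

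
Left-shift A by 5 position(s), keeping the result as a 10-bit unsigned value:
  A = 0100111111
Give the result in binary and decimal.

Shift left by 5: drop the top 5 bit(s), append 5 zero(s) on the right.
  0100111111  ->  discard [01001], keep [11111], append 00000
= 1111100000

Answer: 1111100000 (992)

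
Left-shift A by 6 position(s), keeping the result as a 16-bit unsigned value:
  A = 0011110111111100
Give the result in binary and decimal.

Shift left by 6: drop the top 6 bit(s), append 6 zero(s) on the right.
  0011110111111100  ->  discard [001111], keep [0111111100], append 000000
= 0111111100000000

Answer: 0111111100000000 (32512)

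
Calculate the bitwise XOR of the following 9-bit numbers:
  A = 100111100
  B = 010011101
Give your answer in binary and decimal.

Apply ^ to each column (1 where bits differ):
  100111100
^ 010011101
-----------
  110100001

Answer: 110100001 (417)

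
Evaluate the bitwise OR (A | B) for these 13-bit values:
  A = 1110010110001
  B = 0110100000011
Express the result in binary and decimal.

Apply | to each column (1 where either bit is 1):
  1110010110001
| 0110100000011
---------------
  1110110110011

Answer: 1110110110011 (7603)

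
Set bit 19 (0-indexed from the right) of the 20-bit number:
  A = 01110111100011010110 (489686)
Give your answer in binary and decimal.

Mask = 1 << 19 = 10000000000000000000
Bit 19 of A is 0, so OR-ing with the mask flips it to 1.
  01110111100011010110
| 10000000000000000000
----------------------
  11110111100011010110

Answer: 11110111100011010110 (1013974)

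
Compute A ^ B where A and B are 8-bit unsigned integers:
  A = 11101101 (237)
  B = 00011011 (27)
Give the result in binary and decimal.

Apply ^ to each column (1 where bits differ):
  11101101
^ 00011011
----------
  11110110

Answer: 11110110 (246)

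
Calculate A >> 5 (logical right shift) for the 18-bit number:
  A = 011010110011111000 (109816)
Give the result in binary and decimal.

Logical shift right by 5: drop the bottom 5 bit(s), prepend 5 zero(s) on the left.
  011010110011111000  ->  keep [0110101100111], discard [11000], prepend 00000
= 000000110101100111

Answer: 000000110101100111 (3431)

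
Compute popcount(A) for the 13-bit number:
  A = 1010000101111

1010000101111
1-bits at positions (from bit 0 = LSB): 0, 1, 2, 3, 5, 10, 12
Count = 7

Answer: 7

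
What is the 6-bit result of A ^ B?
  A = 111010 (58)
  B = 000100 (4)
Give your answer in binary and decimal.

Apply ^ to each column (1 where bits differ):
  111010
^ 000100
--------
  111110

Answer: 111110 (62)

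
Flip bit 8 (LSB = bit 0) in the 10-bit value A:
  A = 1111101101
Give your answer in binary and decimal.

Mask = 1 << 8 = 0100000000
Bit 8 of A is 1; XOR with the mask flips it to 0.
  1111101101
^ 0100000000
------------
  1011101101

Answer: 1011101101 (749)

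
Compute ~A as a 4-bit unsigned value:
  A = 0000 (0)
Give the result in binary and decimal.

Flip each bit (0->1, 1->0):
  0000
  1111

Answer: 1111 (15)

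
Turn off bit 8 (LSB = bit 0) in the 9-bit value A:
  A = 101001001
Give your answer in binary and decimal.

Mask = ~(1 << 8) = 011111111
Bit 8 of A is 1, so AND-ing with the mask clears it to 0.
  101001001
& 011111111
-----------
  001001001

Answer: 001001001 (73)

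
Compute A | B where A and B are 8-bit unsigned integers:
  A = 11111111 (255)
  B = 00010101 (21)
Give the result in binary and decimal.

Apply | to each column (1 where either bit is 1):
  11111111
| 00010101
----------
  11111111

Answer: 11111111 (255)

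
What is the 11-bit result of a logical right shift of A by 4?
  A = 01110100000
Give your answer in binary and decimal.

Logical shift right by 4: drop the bottom 4 bit(s), prepend 4 zero(s) on the left.
  01110100000  ->  keep [0111010], discard [0000], prepend 0000
= 00000111010

Answer: 00000111010 (58)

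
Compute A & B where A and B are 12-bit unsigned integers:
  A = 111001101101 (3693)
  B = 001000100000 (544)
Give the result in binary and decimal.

Apply & to each column (1 only where both bits are 1):
  111001101101
& 001000100000
--------------
  001000100000

Answer: 001000100000 (544)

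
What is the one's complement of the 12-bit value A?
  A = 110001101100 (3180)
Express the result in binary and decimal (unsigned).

Flip each bit (0->1, 1->0):
  110001101100
  001110010011

Answer: 001110010011 (915)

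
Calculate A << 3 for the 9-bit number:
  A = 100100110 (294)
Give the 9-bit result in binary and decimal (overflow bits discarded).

Shift left by 3: drop the top 3 bit(s), append 3 zero(s) on the right.
  100100110  ->  discard [100], keep [100110], append 000
= 100110000

Answer: 100110000 (304)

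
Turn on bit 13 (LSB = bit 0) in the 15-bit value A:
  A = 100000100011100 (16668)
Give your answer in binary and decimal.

Mask = 1 << 13 = 010000000000000
Bit 13 of A is 0, so OR-ing with the mask flips it to 1.
  100000100011100
| 010000000000000
-----------------
  110000100011100

Answer: 110000100011100 (24860)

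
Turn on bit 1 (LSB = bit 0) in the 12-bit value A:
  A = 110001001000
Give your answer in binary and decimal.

Mask = 1 << 1 = 000000000010
Bit 1 of A is 0, so OR-ing with the mask flips it to 1.
  110001001000
| 000000000010
--------------
  110001001010

Answer: 110001001010 (3146)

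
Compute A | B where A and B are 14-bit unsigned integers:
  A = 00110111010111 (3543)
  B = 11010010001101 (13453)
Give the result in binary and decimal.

Apply | to each column (1 where either bit is 1):
  00110111010111
| 11010010001101
----------------
  11110111011111

Answer: 11110111011111 (15839)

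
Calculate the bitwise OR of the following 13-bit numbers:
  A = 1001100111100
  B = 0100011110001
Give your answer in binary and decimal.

Apply | to each column (1 where either bit is 1):
  1001100111100
| 0100011110001
---------------
  1101111111101

Answer: 1101111111101 (7165)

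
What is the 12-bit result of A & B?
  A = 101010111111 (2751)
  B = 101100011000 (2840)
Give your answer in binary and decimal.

Apply & to each column (1 only where both bits are 1):
  101010111111
& 101100011000
--------------
  101000011000

Answer: 101000011000 (2584)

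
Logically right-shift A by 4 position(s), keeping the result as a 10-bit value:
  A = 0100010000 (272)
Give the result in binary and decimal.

Logical shift right by 4: drop the bottom 4 bit(s), prepend 4 zero(s) on the left.
  0100010000  ->  keep [010001], discard [0000], prepend 0000
= 0000010001

Answer: 0000010001 (17)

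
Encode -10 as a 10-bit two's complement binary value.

1. Binary of +10:  0000001010
2. Invert bits:     1111110101
3. Add 1:           1111110110

Answer: 1111110110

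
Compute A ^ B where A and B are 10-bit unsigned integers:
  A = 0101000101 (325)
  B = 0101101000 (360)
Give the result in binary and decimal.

Apply ^ to each column (1 where bits differ):
  0101000101
^ 0101101000
------------
  0000101101

Answer: 0000101101 (45)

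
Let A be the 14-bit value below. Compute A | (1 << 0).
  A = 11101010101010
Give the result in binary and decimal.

Mask = 1 << 0 = 00000000000001
Bit 0 of A is 0, so OR-ing with the mask flips it to 1.
  11101010101010
| 00000000000001
----------------
  11101010101011

Answer: 11101010101011 (15019)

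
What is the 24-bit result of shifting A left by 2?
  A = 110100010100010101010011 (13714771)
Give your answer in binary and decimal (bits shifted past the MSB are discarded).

Shift left by 2: drop the top 2 bit(s), append 2 zero(s) on the right.
  110100010100010101010011  ->  discard [11], keep [0100010100010101010011], append 00
= 010001010001010101001100

Answer: 010001010001010101001100 (4527436)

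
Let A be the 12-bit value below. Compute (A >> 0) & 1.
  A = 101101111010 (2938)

Bit 0 is the 1st from the right.
  101101111010
             ^
That bit is 0.

Answer: 0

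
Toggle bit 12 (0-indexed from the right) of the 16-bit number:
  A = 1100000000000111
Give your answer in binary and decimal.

Mask = 1 << 12 = 0001000000000000
Bit 12 of A is 0; XOR with the mask flips it to 1.
  1100000000000111
^ 0001000000000000
------------------
  1101000000000111

Answer: 1101000000000111 (53255)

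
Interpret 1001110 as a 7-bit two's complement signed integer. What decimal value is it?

MSB is 1, so the value is negative. Find the magnitude:
1. Invert bits:  0110001
2. Add 1:        0110010  = 50
3. Apply sign:   -50

Answer: -50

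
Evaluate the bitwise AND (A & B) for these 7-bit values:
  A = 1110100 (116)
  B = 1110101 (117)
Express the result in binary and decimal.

Apply & to each column (1 only where both bits are 1):
  1110100
& 1110101
---------
  1110100

Answer: 1110100 (116)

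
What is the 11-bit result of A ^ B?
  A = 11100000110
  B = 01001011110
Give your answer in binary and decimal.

Apply ^ to each column (1 where bits differ):
  11100000110
^ 01001011110
-------------
  10101011000

Answer: 10101011000 (1368)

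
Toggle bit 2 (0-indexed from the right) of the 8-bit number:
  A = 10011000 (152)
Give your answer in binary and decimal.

Mask = 1 << 2 = 00000100
Bit 2 of A is 0; XOR with the mask flips it to 1.
  10011000
^ 00000100
----------
  10011100

Answer: 10011100 (156)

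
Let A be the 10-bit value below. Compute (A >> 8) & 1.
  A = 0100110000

Bit 8 is the 9th from the right.
  0100110000
   ^
That bit is 1.

Answer: 1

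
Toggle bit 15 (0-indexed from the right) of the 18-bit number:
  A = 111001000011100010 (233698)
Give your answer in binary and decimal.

Mask = 1 << 15 = 001000000000000000
Bit 15 of A is 1; XOR with the mask flips it to 0.
  111001000011100010
^ 001000000000000000
--------------------
  110001000011100010

Answer: 110001000011100010 (200930)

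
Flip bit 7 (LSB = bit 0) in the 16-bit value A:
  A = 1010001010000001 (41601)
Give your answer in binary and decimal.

Mask = 1 << 7 = 0000000010000000
Bit 7 of A is 1; XOR with the mask flips it to 0.
  1010001010000001
^ 0000000010000000
------------------
  1010001000000001

Answer: 1010001000000001 (41473)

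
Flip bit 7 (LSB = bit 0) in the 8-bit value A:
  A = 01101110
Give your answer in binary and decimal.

Mask = 1 << 7 = 10000000
Bit 7 of A is 0; XOR with the mask flips it to 1.
  01101110
^ 10000000
----------
  11101110

Answer: 11101110 (238)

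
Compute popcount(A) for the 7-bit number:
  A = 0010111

0010111
1-bits at positions (from bit 0 = LSB): 0, 1, 2, 4
Count = 4

Answer: 4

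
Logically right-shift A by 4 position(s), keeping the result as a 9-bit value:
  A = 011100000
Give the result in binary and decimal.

Logical shift right by 4: drop the bottom 4 bit(s), prepend 4 zero(s) on the left.
  011100000  ->  keep [01110], discard [0000], prepend 0000
= 000001110

Answer: 000001110 (14)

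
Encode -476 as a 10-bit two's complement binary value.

1. Binary of +476:  0111011100
2. Invert bits:     1000100011
3. Add 1:           1000100100

Answer: 1000100100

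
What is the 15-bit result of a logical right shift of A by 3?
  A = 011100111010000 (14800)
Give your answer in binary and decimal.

Logical shift right by 3: drop the bottom 3 bit(s), prepend 3 zero(s) on the left.
  011100111010000  ->  keep [011100111010], discard [000], prepend 000
= 000011100111010

Answer: 000011100111010 (1850)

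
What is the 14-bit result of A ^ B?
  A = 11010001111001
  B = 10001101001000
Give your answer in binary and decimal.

Apply ^ to each column (1 where bits differ):
  11010001111001
^ 10001101001000
----------------
  01011100110001

Answer: 01011100110001 (5937)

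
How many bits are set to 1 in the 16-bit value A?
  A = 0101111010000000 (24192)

0101111010000000
1-bits at positions (from bit 0 = LSB): 7, 9, 10, 11, 12, 14
Count = 6

Answer: 6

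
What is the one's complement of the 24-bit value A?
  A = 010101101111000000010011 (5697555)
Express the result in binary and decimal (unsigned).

Flip each bit (0->1, 1->0):
  010101101111000000010011
  101010010000111111101100

Answer: 101010010000111111101100 (11079660)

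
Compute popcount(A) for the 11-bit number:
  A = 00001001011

00001001011
1-bits at positions (from bit 0 = LSB): 0, 1, 3, 6
Count = 4

Answer: 4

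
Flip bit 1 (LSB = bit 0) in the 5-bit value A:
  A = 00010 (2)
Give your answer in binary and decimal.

Mask = 1 << 1 = 00010
Bit 1 of A is 1; XOR with the mask flips it to 0.
  00010
^ 00010
-------
  00000

Answer: 00000 (0)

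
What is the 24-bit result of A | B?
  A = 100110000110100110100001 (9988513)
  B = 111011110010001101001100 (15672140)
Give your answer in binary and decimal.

Apply | to each column (1 where either bit is 1):
  100110000110100110100001
| 111011110010001101001100
--------------------------
  111111110110101111101101

Answer: 111111110110101111101101 (16739309)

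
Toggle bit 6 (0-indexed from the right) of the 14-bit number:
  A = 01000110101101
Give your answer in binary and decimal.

Mask = 1 << 6 = 00000001000000
Bit 6 of A is 0; XOR with the mask flips it to 1.
  01000110101101
^ 00000001000000
----------------
  01000111101101

Answer: 01000111101101 (4589)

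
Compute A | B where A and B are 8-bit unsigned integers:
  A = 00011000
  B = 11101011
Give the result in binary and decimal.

Apply | to each column (1 where either bit is 1):
  00011000
| 11101011
----------
  11111011

Answer: 11111011 (251)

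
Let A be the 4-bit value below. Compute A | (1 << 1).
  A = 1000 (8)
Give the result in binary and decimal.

Mask = 1 << 1 = 0010
Bit 1 of A is 0, so OR-ing with the mask flips it to 1.
  1000
| 0010
------
  1010

Answer: 1010 (10)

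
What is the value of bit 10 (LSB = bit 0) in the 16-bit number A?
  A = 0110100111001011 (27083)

Bit 10 is the 11th from the right.
  0110100111001011
       ^
That bit is 0.

Answer: 0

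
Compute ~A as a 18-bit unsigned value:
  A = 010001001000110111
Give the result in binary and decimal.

Flip each bit (0->1, 1->0):
  010001001000110111
  101110110111001000

Answer: 101110110111001000 (191944)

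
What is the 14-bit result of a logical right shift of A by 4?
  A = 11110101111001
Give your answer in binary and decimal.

Logical shift right by 4: drop the bottom 4 bit(s), prepend 4 zero(s) on the left.
  11110101111001  ->  keep [1111010111], discard [1001], prepend 0000
= 00001111010111

Answer: 00001111010111 (983)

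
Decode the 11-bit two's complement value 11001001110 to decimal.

MSB is 1, so the value is negative. Find the magnitude:
1. Invert bits:  00110110001
2. Add 1:        00110110010  = 434
3. Apply sign:   -434

Answer: -434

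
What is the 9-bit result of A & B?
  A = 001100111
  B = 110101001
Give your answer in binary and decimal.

Apply & to each column (1 only where both bits are 1):
  001100111
& 110101001
-----------
  000100001

Answer: 000100001 (33)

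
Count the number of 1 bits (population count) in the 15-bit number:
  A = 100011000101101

100011000101101
1-bits at positions (from bit 0 = LSB): 0, 2, 3, 5, 9, 10, 14
Count = 7

Answer: 7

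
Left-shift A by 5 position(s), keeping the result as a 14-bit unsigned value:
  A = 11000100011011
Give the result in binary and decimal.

Shift left by 5: drop the top 5 bit(s), append 5 zero(s) on the right.
  11000100011011  ->  discard [11000], keep [100011011], append 00000
= 10001101100000

Answer: 10001101100000 (9056)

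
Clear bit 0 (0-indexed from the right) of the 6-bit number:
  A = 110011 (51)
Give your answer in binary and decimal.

Mask = ~(1 << 0) = 111110
Bit 0 of A is 1, so AND-ing with the mask clears it to 0.
  110011
& 111110
--------
  110010

Answer: 110010 (50)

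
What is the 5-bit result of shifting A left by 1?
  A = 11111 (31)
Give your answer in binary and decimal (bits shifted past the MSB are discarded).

Shift left by 1: drop the top 1 bit(s), append 1 zero(s) on the right.
  11111  ->  discard [1], keep [1111], append 0
= 11110

Answer: 11110 (30)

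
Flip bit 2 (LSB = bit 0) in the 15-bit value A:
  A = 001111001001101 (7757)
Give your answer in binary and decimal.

Mask = 1 << 2 = 000000000000100
Bit 2 of A is 1; XOR with the mask flips it to 0.
  001111001001101
^ 000000000000100
-----------------
  001111001001001

Answer: 001111001001001 (7753)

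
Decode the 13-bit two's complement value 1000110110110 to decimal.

MSB is 1, so the value is negative. Find the magnitude:
1. Invert bits:  0111001001001
2. Add 1:        0111001001010  = 3658
3. Apply sign:   -3658

Answer: -3658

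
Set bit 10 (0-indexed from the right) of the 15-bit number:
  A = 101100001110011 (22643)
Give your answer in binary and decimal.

Mask = 1 << 10 = 000010000000000
Bit 10 of A is 0, so OR-ing with the mask flips it to 1.
  101100001110011
| 000010000000000
-----------------
  101110001110011

Answer: 101110001110011 (23667)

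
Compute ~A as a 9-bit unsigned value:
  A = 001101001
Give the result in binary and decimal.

Flip each bit (0->1, 1->0):
  001101001
  110010110

Answer: 110010110 (406)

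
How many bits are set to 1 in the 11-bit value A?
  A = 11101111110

11101111110
1-bits at positions (from bit 0 = LSB): 1, 2, 3, 4, 5, 6, 8, 9, 10
Count = 9

Answer: 9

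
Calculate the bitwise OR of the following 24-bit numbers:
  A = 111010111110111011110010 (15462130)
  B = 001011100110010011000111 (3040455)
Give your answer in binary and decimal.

Apply | to each column (1 where either bit is 1):
  111010111110111011110010
| 001011100110010011000111
--------------------------
  111011111110111011110111

Answer: 111011111110111011110111 (15724279)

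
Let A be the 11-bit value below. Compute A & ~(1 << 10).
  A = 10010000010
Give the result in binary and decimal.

Mask = ~(1 << 10) = 01111111111
Bit 10 of A is 1, so AND-ing with the mask clears it to 0.
  10010000010
& 01111111111
-------------
  00010000010

Answer: 00010000010 (130)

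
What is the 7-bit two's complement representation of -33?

1. Binary of +33:  0100001
2. Invert bits:     1011110
3. Add 1:           1011111

Answer: 1011111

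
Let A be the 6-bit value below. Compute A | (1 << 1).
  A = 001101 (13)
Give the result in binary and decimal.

Mask = 1 << 1 = 000010
Bit 1 of A is 0, so OR-ing with the mask flips it to 1.
  001101
| 000010
--------
  001111

Answer: 001111 (15)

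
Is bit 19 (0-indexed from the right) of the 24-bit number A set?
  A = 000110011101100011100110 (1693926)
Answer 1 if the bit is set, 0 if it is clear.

Bit 19 is the 20th from the right.
  000110011101100011100110
      ^
That bit is 1.

Answer: 1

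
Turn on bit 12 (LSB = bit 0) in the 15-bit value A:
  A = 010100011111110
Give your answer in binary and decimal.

Mask = 1 << 12 = 001000000000000
Bit 12 of A is 0, so OR-ing with the mask flips it to 1.
  010100011111110
| 001000000000000
-----------------
  011100011111110

Answer: 011100011111110 (14590)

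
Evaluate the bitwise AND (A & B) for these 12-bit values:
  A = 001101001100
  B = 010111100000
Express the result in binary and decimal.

Apply & to each column (1 only where both bits are 1):
  001101001100
& 010111100000
--------------
  000101000000

Answer: 000101000000 (320)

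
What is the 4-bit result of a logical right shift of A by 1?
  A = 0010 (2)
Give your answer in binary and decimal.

Logical shift right by 1: drop the bottom 1 bit(s), prepend 1 zero(s) on the left.
  0010  ->  keep [001], discard [0], prepend 0
= 0001

Answer: 0001 (1)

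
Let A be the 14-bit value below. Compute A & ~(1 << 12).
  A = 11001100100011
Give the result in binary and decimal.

Mask = ~(1 << 12) = 10111111111111
Bit 12 of A is 1, so AND-ing with the mask clears it to 0.
  11001100100011
& 10111111111111
----------------
  10001100100011

Answer: 10001100100011 (8995)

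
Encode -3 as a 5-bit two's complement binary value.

1. Binary of +3:  00011
2. Invert bits:     11100
3. Add 1:           11101

Answer: 11101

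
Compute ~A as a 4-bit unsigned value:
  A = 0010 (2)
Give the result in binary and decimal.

Flip each bit (0->1, 1->0):
  0010
  1101

Answer: 1101 (13)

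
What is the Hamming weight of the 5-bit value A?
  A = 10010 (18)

10010
1-bits at positions (from bit 0 = LSB): 1, 4
Count = 2

Answer: 2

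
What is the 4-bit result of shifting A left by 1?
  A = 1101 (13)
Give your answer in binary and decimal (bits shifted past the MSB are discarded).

Shift left by 1: drop the top 1 bit(s), append 1 zero(s) on the right.
  1101  ->  discard [1], keep [101], append 0
= 1010

Answer: 1010 (10)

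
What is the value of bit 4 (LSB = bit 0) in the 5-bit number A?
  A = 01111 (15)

Bit 4 is the 5th from the right.
  01111
  ^
That bit is 0.

Answer: 0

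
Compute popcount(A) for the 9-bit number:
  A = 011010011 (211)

011010011
1-bits at positions (from bit 0 = LSB): 0, 1, 4, 6, 7
Count = 5

Answer: 5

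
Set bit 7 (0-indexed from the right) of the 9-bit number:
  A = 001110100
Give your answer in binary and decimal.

Mask = 1 << 7 = 010000000
Bit 7 of A is 0, so OR-ing with the mask flips it to 1.
  001110100
| 010000000
-----------
  011110100

Answer: 011110100 (244)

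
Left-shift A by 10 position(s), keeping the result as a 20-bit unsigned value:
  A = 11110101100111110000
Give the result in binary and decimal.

Shift left by 10: drop the top 10 bit(s), append 10 zero(s) on the right.
  11110101100111110000  ->  discard [1111010110], keep [0111110000], append 0000000000
= 01111100000000000000

Answer: 01111100000000000000 (507904)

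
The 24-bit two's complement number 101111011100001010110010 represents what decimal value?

MSB is 1, so the value is negative. Find the magnitude:
1. Invert bits:  010000100011110101001101
2. Add 1:        010000100011110101001110  = 4341070
3. Apply sign:   -4341070

Answer: -4341070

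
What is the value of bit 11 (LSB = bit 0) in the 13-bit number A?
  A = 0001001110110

Bit 11 is the 12th from the right.
  0001001110110
   ^
That bit is 0.

Answer: 0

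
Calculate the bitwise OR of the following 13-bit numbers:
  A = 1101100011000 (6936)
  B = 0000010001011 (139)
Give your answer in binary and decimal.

Apply | to each column (1 where either bit is 1):
  1101100011000
| 0000010001011
---------------
  1101110011011

Answer: 1101110011011 (7067)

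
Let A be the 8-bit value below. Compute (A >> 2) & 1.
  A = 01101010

Bit 2 is the 3rd from the right.
  01101010
       ^
That bit is 0.

Answer: 0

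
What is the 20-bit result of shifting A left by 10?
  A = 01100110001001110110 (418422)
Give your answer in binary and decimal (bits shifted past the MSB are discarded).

Shift left by 10: drop the top 10 bit(s), append 10 zero(s) on the right.
  01100110001001110110  ->  discard [0110011000], keep [1001110110], append 0000000000
= 10011101100000000000

Answer: 10011101100000000000 (645120)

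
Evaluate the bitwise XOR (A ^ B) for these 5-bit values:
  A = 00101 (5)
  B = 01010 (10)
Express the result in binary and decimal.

Apply ^ to each column (1 where bits differ):
  00101
^ 01010
-------
  01111

Answer: 01111 (15)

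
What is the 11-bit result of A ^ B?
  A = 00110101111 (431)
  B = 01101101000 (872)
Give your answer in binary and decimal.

Apply ^ to each column (1 where bits differ):
  00110101111
^ 01101101000
-------------
  01011000111

Answer: 01011000111 (711)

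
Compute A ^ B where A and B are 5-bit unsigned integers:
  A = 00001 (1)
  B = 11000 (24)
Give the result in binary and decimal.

Apply ^ to each column (1 where bits differ):
  00001
^ 11000
-------
  11001

Answer: 11001 (25)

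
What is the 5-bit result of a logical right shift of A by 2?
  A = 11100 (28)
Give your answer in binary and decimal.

Logical shift right by 2: drop the bottom 2 bit(s), prepend 2 zero(s) on the left.
  11100  ->  keep [111], discard [00], prepend 00
= 00111

Answer: 00111 (7)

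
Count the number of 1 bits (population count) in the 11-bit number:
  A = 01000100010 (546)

01000100010
1-bits at positions (from bit 0 = LSB): 1, 5, 9
Count = 3

Answer: 3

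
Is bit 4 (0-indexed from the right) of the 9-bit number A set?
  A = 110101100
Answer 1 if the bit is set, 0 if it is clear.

Bit 4 is the 5th from the right.
  110101100
      ^
That bit is 0.

Answer: 0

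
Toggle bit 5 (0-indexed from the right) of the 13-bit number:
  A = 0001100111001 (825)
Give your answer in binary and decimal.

Mask = 1 << 5 = 0000000100000
Bit 5 of A is 1; XOR with the mask flips it to 0.
  0001100111001
^ 0000000100000
---------------
  0001100011001

Answer: 0001100011001 (793)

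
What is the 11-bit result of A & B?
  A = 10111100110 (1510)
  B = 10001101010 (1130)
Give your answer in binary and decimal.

Apply & to each column (1 only where both bits are 1):
  10111100110
& 10001101010
-------------
  10001100010

Answer: 10001100010 (1122)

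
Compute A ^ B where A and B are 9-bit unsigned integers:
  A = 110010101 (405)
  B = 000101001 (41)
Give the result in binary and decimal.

Apply ^ to each column (1 where bits differ):
  110010101
^ 000101001
-----------
  110111100

Answer: 110111100 (444)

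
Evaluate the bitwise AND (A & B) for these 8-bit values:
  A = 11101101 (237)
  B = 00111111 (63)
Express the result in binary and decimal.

Apply & to each column (1 only where both bits are 1):
  11101101
& 00111111
----------
  00101101

Answer: 00101101 (45)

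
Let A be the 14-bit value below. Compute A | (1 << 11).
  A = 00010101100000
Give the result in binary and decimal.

Mask = 1 << 11 = 00100000000000
Bit 11 of A is 0, so OR-ing with the mask flips it to 1.
  00010101100000
| 00100000000000
----------------
  00110101100000

Answer: 00110101100000 (3424)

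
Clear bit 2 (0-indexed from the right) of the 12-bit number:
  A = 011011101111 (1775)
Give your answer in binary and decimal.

Mask = ~(1 << 2) = 111111111011
Bit 2 of A is 1, so AND-ing with the mask clears it to 0.
  011011101111
& 111111111011
--------------
  011011101011

Answer: 011011101011 (1771)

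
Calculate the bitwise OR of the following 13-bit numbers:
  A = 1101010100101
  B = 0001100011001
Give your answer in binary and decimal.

Apply | to each column (1 where either bit is 1):
  1101010100101
| 0001100011001
---------------
  1101110111101

Answer: 1101110111101 (7101)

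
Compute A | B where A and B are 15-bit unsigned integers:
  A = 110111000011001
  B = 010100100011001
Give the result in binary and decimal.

Apply | to each column (1 where either bit is 1):
  110111000011001
| 010100100011001
-----------------
  110111100011001

Answer: 110111100011001 (28441)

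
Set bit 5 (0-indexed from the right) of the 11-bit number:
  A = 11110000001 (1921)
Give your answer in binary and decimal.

Mask = 1 << 5 = 00000100000
Bit 5 of A is 0, so OR-ing with the mask flips it to 1.
  11110000001
| 00000100000
-------------
  11110100001

Answer: 11110100001 (1953)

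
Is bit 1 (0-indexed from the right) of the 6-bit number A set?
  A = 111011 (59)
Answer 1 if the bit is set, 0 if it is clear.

Bit 1 is the 2nd from the right.
  111011
      ^
That bit is 1.

Answer: 1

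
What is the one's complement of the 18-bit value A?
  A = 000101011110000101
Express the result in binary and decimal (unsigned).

Flip each bit (0->1, 1->0):
  000101011110000101
  111010100001111010

Answer: 111010100001111010 (239738)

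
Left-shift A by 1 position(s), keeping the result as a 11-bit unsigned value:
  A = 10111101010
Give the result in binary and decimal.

Shift left by 1: drop the top 1 bit(s), append 1 zero(s) on the right.
  10111101010  ->  discard [1], keep [0111101010], append 0
= 01111010100

Answer: 01111010100 (980)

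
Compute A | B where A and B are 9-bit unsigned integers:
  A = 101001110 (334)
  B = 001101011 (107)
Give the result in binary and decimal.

Apply | to each column (1 where either bit is 1):
  101001110
| 001101011
-----------
  101101111

Answer: 101101111 (367)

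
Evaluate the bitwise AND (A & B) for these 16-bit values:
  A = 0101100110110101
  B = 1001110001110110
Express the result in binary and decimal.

Apply & to each column (1 only where both bits are 1):
  0101100110110101
& 1001110001110110
------------------
  0001100000110100

Answer: 0001100000110100 (6196)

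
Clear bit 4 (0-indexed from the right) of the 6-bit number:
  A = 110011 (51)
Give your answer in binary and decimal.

Mask = ~(1 << 4) = 101111
Bit 4 of A is 1, so AND-ing with the mask clears it to 0.
  110011
& 101111
--------
  100011

Answer: 100011 (35)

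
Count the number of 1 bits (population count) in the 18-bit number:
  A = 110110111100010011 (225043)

110110111100010011
1-bits at positions (from bit 0 = LSB): 0, 1, 4, 8, 9, 10, 11, 13, 14, 16, 17
Count = 11

Answer: 11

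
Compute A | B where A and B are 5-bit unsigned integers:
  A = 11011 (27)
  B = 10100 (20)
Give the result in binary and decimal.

Apply | to each column (1 where either bit is 1):
  11011
| 10100
-------
  11111

Answer: 11111 (31)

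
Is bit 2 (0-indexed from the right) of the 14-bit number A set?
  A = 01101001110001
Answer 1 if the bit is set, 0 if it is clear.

Bit 2 is the 3rd from the right.
  01101001110001
             ^
That bit is 0.

Answer: 0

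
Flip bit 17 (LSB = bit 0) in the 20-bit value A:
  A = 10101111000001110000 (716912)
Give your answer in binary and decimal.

Mask = 1 << 17 = 00100000000000000000
Bit 17 of A is 1; XOR with the mask flips it to 0.
  10101111000001110000
^ 00100000000000000000
----------------------
  10001111000001110000

Answer: 10001111000001110000 (585840)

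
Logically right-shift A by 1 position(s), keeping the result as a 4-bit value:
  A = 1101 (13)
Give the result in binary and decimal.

Logical shift right by 1: drop the bottom 1 bit(s), prepend 1 zero(s) on the left.
  1101  ->  keep [110], discard [1], prepend 0
= 0110

Answer: 0110 (6)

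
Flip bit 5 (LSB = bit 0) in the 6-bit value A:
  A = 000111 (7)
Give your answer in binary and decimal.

Mask = 1 << 5 = 100000
Bit 5 of A is 0; XOR with the mask flips it to 1.
  000111
^ 100000
--------
  100111

Answer: 100111 (39)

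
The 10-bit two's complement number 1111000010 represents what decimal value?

MSB is 1, so the value is negative. Find the magnitude:
1. Invert bits:  0000111101
2. Add 1:        0000111110  = 62
3. Apply sign:   -62

Answer: -62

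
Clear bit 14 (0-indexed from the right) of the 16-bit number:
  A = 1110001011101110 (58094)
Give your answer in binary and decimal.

Mask = ~(1 << 14) = 1011111111111111
Bit 14 of A is 1, so AND-ing with the mask clears it to 0.
  1110001011101110
& 1011111111111111
------------------
  1010001011101110

Answer: 1010001011101110 (41710)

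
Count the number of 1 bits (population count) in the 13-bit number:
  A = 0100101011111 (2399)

0100101011111
1-bits at positions (from bit 0 = LSB): 0, 1, 2, 3, 4, 6, 8, 11
Count = 8

Answer: 8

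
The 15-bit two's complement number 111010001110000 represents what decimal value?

MSB is 1, so the value is negative. Find the magnitude:
1. Invert bits:  000101110001111
2. Add 1:        000101110010000  = 2960
3. Apply sign:   -2960

Answer: -2960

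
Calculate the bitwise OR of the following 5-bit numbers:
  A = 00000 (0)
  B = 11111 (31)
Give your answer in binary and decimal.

Apply | to each column (1 where either bit is 1):
  00000
| 11111
-------
  11111

Answer: 11111 (31)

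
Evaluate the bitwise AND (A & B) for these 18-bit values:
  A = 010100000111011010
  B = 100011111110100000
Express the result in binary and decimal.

Apply & to each column (1 only where both bits are 1):
  010100000111011010
& 100011111110100000
--------------------
  000000000110000000

Answer: 000000000110000000 (384)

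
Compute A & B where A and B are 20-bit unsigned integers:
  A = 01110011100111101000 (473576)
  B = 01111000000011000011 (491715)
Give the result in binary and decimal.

Apply & to each column (1 only where both bits are 1):
  01110011100111101000
& 01111000000011000011
----------------------
  01110000000011000000

Answer: 01110000000011000000 (458944)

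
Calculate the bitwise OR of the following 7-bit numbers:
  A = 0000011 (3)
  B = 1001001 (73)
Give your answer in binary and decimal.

Apply | to each column (1 where either bit is 1):
  0000011
| 1001001
---------
  1001011

Answer: 1001011 (75)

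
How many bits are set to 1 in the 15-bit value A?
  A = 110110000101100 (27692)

110110000101100
1-bits at positions (from bit 0 = LSB): 2, 3, 5, 10, 11, 13, 14
Count = 7

Answer: 7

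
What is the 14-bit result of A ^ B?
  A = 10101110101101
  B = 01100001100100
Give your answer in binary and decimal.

Apply ^ to each column (1 where bits differ):
  10101110101101
^ 01100001100100
----------------
  11001111001001

Answer: 11001111001001 (13257)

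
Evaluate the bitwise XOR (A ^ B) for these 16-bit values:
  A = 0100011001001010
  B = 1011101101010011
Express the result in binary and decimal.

Apply ^ to each column (1 where bits differ):
  0100011001001010
^ 1011101101010011
------------------
  1111110100011001

Answer: 1111110100011001 (64793)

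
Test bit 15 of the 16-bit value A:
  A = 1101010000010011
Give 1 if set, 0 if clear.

Bit 15 is the 16th from the right.
  1101010000010011
  ^
That bit is 1.

Answer: 1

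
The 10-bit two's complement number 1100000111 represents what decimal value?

MSB is 1, so the value is negative. Find the magnitude:
1. Invert bits:  0011111000
2. Add 1:        0011111001  = 249
3. Apply sign:   -249

Answer: -249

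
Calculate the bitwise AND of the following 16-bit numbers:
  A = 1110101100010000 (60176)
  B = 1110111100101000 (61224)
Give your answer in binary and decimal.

Apply & to each column (1 only where both bits are 1):
  1110101100010000
& 1110111100101000
------------------
  1110101100000000

Answer: 1110101100000000 (60160)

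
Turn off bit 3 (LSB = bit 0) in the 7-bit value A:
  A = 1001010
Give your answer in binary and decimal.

Mask = ~(1 << 3) = 1110111
Bit 3 of A is 1, so AND-ing with the mask clears it to 0.
  1001010
& 1110111
---------
  1000010

Answer: 1000010 (66)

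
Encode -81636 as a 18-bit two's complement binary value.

1. Binary of +81636:  010011111011100100
2. Invert bits:     101100000100011011
3. Add 1:           101100000100011100

Answer: 101100000100011100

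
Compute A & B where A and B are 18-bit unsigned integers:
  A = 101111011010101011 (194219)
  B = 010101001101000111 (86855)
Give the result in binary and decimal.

Apply & to each column (1 only where both bits are 1):
  101111011010101011
& 010101001101000111
--------------------
  000101001000000011

Answer: 000101001000000011 (20995)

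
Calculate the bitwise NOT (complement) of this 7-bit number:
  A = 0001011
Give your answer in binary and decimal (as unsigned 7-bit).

Flip each bit (0->1, 1->0):
  0001011
  1110100

Answer: 1110100 (116)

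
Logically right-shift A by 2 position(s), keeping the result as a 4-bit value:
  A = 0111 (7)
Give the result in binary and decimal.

Logical shift right by 2: drop the bottom 2 bit(s), prepend 2 zero(s) on the left.
  0111  ->  keep [01], discard [11], prepend 00
= 0001

Answer: 0001 (1)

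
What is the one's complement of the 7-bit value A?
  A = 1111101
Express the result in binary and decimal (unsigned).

Flip each bit (0->1, 1->0):
  1111101
  0000010

Answer: 0000010 (2)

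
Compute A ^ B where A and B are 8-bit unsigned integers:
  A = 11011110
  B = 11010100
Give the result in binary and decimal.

Apply ^ to each column (1 where bits differ):
  11011110
^ 11010100
----------
  00001010

Answer: 00001010 (10)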